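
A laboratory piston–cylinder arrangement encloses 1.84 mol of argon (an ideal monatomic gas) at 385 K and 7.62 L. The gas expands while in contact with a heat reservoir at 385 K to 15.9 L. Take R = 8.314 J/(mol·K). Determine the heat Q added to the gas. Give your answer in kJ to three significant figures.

Q ≈ 4.33 kJ

Isothermal ⇒ ΔU = 0, so Q = W = nRT ln(V₂/V₁).
Q = (1.84)(8.314)(385) ln(15.9/7.62) = 5890 × 0.7355 = 4332 J.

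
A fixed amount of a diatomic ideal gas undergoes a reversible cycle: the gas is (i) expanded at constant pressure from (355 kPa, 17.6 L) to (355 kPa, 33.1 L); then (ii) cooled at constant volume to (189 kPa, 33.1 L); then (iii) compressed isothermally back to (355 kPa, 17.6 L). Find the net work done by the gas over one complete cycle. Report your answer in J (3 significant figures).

Leg (i): W = PΔV = (355)(33.1 − 17.6) = 5502 J.
Leg (ii): W = 0.
Leg (iii): W = PᵢVᵢ ln(V_f/Vᵢ) = (6256) ln(17.6/33.1) = -3951 J.
W_net = 5502 − 3951 = 1551 J.

W_net ≈ 1550 J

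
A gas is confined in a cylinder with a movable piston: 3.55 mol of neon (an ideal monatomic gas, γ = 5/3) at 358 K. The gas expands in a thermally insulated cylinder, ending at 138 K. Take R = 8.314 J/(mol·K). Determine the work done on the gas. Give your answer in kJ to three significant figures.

Adiabatic ⇒ Q = 0, so W_by = −ΔU = nCᵥ(T₁ − T₂).
Cᵥ = 3R/2 = 12.47 J/(mol·K).
W = (3.55)(12.47)(358 − 138) = 9740 J.
Work on gas = −W_by = -9740 J.

W ≈ -9.74 kJ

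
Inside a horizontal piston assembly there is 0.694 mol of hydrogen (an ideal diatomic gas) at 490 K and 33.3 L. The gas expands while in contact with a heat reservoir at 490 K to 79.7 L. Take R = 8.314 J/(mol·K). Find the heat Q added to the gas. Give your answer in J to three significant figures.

Q ≈ 2470 J

Isothermal ⇒ ΔU = 0, so Q = W = nRT ln(V₂/V₁).
Q = (0.694)(8.314)(490) ln(79.7/33.3) = 2827 × 0.8727 = 2467 J.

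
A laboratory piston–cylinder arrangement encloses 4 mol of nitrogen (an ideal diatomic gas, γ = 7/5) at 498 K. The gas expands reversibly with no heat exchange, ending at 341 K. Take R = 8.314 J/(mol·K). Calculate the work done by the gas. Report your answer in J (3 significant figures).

W ≈ 13100 J

Adiabatic ⇒ Q = 0, so W_by = −ΔU = nCᵥ(T₁ − T₂).
Cᵥ = 5R/2 = 20.79 J/(mol·K).
W = (4)(20.79)(498 − 341) = 13053 J.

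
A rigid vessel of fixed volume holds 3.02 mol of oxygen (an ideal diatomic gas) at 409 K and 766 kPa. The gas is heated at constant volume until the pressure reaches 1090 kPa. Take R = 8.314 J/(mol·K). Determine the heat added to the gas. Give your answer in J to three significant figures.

Constant volume ⇒ W = 0, so Q = ΔU = nCᵥΔT with Cᵥ = 5R/2 = 20.79 J/(mol·K).
At constant V, T₂/T₁ = P₂/P₁ ⇒ ΔT = T₁(P₂/P₁ − 1) = 409·(1090/766 − 1) = 173 K.
ΔU = (3.02)(20.79)(173) = 10859 J.

Q ≈ 10900 J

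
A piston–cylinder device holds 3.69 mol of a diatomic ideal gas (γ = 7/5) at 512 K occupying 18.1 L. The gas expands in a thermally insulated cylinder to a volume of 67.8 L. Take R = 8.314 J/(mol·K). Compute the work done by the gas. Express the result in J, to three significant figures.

Adiabatic: TV^(γ−1) = const with γ = 7/5.
T₂ = T₁ (V₁/V₂)^(γ−1) = 512 × (18.1/67.8)^0.4 = 512 × 0.5896 = 301.9 K.
W_by = nCᵥ(T₁ − T₂) = (3.69)(20.79)(512 − 301.9) = 16115 J.

W ≈ 16100 J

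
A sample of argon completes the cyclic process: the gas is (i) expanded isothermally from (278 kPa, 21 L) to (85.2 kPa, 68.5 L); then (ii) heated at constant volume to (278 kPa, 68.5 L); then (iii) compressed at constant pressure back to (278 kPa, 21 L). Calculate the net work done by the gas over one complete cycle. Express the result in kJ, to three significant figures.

W_net ≈ -6.30 kJ

Leg (i): W = PᵢVᵢ ln(V_f/Vᵢ) = (5838) ln(68.5/21) = 6902 J.
Leg (ii): W = 0.
Leg (iii): W = PΔV = (278)(21 − 68.5) = -13205 J.
W_net = 6902 − 13205 = -6303 J.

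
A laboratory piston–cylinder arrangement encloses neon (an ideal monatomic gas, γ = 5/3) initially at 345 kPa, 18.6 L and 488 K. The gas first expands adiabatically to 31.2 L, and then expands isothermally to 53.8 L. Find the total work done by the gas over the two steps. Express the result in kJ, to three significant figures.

Step 1 (adiabatic): W = (P₁V₁ − P₂V₂)/(γ−1) = (6417 − 4545)/0.667 = 2807 J.
After step 1: P = 145.7 kPa, V = 31.2 L, T = 345.7 K.
Step 2 (isothermal): W = P₁V₁ ln(V₂/V₁) = (4545) ln(53.8/31.2) = 2477 J.
W_total = 2807 + 2477 = 5284 J.

W_total ≈ 5.28 kJ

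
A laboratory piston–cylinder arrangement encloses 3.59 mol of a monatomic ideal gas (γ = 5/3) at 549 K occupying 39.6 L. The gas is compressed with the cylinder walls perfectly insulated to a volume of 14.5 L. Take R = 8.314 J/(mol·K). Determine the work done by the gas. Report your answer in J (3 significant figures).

W ≈ -23400 J

Adiabatic: TV^(γ−1) = const with γ = 5/3.
T₂ = T₁ (V₁/V₂)^(γ−1) = 549 × (39.6/14.5)^0.667 = 549 × 1.954 = 1073 K.
W_by = nCᵥ(T₁ − T₂) = (3.59)(12.47)(549 − 1073) = -23444 J.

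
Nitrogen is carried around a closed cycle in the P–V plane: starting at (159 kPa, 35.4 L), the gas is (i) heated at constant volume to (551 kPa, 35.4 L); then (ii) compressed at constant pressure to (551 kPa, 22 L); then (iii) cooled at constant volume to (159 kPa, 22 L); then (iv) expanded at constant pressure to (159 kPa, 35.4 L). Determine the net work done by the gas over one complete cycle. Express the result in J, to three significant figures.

W_net ≈ -5250 J

Constant-volume legs do no work.
W(ii) = (551)(22 − 35.4) = -7383 J; W(iv) = (159)(35.4 − 22) = 2131 J.
W_net = -7383 + 2131 = -5253 J (the counter-clockwise enclosed area).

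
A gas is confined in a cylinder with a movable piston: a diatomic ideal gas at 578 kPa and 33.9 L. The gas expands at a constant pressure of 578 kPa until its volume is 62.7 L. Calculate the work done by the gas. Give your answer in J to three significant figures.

W ≈ 16600 J

Isobaric: W = P ΔV.
W = (578 kPa)(62.7 − 33.9 L) = (578)(28.8) = 16646 J.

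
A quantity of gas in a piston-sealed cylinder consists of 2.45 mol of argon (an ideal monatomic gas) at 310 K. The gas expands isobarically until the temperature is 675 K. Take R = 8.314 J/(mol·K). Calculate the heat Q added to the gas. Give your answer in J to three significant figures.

Q ≈ 18600 J

Isobaric: W = nRΔT = (2.45)(8.314)(365) = 7435 J.
ΔU = nCᵥΔT with Cᵥ = 3R/2: ΔU = (2.45)(12.47)(365) = 11152 J.
Q = ΔU + W = 11152 + 7435 = 18587 J.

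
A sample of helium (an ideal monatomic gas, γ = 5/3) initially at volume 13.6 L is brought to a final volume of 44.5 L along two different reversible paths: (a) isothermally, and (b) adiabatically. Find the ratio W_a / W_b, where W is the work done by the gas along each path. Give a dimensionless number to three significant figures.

Path (a) isothermal: W = P₁V₁ ln(V₂/V₁) → W_a/(P₁V₁) = 1.185.
Path (b) adiabatic: W = P₁V₁(1 − (V₁/V₂)^(γ−1))/(γ−1) → W_b/(P₁V₁) = 0.8194.
W_a / W_b = 1.185 / 0.8194 = 1.447.

W_a / W_b ≈ 1.45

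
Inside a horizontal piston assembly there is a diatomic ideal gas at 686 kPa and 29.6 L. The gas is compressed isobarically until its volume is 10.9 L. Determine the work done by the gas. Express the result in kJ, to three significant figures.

Isobaric: W = P ΔV.
W = (686 kPa)(10.9 − 29.6 L) = (686)(-18.7) = -12828 J.

W ≈ -12.8 kJ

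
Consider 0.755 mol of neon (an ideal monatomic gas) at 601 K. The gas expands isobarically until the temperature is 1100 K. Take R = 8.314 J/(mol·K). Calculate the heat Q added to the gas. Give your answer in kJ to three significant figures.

Q ≈ 7.83 kJ

Isobaric: W = nRΔT = (0.755)(8.314)(499) = 3132 J.
ΔU = nCᵥΔT with Cᵥ = 3R/2: ΔU = (0.755)(12.47)(499) = 4698 J.
Q = ΔU + W = 4698 + 3132 = 7831 J.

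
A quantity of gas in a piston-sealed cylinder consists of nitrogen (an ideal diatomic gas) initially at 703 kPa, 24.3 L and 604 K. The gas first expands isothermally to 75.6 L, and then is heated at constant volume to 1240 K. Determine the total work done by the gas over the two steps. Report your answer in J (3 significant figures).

Step 1 (isothermal): W = P₁V₁ ln(V₂/V₁) = (17083) ln(75.6/24.3) = 19389 J.
Step 2 (isochoric): W = 0 (constant volume).
W_total = 19389 + 0 = 19389 J.

W_total ≈ 19400 J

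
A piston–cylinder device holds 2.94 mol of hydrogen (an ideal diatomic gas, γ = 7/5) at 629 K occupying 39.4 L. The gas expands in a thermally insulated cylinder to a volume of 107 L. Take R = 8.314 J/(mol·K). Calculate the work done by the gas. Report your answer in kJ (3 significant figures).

W ≈ 12.7 kJ

Adiabatic: TV^(γ−1) = const with γ = 7/5.
T₂ = T₁ (V₁/V₂)^(γ−1) = 629 × (39.4/107)^0.4 = 629 × 0.6706 = 421.8 K.
W_by = nCᵥ(T₁ − T₂) = (2.94)(20.79)(629 − 421.8) = 12662 J.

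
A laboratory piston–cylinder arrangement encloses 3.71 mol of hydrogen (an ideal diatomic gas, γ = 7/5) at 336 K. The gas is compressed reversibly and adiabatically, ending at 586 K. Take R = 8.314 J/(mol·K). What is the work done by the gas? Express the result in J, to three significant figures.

Adiabatic ⇒ Q = 0, so W_by = −ΔU = nCᵥ(T₁ − T₂).
Cᵥ = 5R/2 = 20.79 J/(mol·K).
W = (3.71)(20.79)(336 − 586) = -19278 J.

W ≈ -19300 J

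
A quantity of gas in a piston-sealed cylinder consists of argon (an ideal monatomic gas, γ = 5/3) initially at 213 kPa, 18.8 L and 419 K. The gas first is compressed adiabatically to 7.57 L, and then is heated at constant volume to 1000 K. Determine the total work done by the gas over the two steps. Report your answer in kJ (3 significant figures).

W_total ≈ -5.01 kJ

Step 1 (adiabatic): W = (P₁V₁ − P₂V₂)/(γ−1) = (4004 − 7344)/0.667 = -5009 J.
Step 2 (isochoric): W = 0 (constant volume).
W_total = -5009 + 0 = -5009 J.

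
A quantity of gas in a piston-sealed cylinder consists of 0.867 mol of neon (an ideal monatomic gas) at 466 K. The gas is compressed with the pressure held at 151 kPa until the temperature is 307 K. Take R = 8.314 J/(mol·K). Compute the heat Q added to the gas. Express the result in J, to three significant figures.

Q ≈ -2870 J

Isobaric: W = nRΔT = (0.867)(8.314)(-159) = -1146 J.
ΔU = nCᵥΔT with Cᵥ = 3R/2: ΔU = (0.867)(12.47)(-159) = -1719 J.
Q = ΔU + W = -1719 − 1146 = -2865 J.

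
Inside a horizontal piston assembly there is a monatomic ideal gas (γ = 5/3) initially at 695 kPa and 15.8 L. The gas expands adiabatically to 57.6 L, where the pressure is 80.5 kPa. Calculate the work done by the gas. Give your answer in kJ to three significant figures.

Adiabatic: W = (P₁V₁ − P₂V₂)/(γ − 1) with γ = 5/3.
P₁V₁ = 10981 J, P₂V₂ = 4637 J.
W = (10981 − 4637) / 0.6667 = 9516 J.

W ≈ 9.52 kJ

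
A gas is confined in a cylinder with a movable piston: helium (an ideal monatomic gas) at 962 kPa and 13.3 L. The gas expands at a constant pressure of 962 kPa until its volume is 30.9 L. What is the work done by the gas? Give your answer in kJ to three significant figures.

Isobaric: W = P ΔV.
W = (962 kPa)(30.9 − 13.3 L) = (962)(17.6) = 16931 J.

W ≈ 16.9 kJ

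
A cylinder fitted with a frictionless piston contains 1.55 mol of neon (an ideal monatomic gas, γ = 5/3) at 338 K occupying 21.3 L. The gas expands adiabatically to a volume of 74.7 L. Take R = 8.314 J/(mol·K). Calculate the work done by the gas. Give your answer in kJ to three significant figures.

Adiabatic: TV^(γ−1) = const with γ = 5/3.
T₂ = T₁ (V₁/V₂)^(γ−1) = 338 × (21.3/74.7)^0.667 = 338 × 0.4332 = 146.4 K.
W_by = nCᵥ(T₁ − T₂) = (1.55)(12.47)(338 − 146.4) = 3703 J.

W ≈ 3.70 kJ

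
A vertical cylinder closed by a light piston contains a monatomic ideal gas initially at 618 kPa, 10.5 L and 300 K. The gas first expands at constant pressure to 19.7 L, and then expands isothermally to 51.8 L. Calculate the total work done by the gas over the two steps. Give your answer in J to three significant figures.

W_total ≈ 17500 J

Step 1 (isobaric): W = PΔV = (618 kPa)(19.7 − 10.5 L) = 5686 J.
After step 1: P = 618 kPa, V = 19.7 L, T = 562.9 K.
Step 2 (isothermal): W = P₁V₁ ln(V₂/V₁) = (12175) ln(51.8/19.7) = 11770 J.
W_total = 5686 + 11770 = 17456 J.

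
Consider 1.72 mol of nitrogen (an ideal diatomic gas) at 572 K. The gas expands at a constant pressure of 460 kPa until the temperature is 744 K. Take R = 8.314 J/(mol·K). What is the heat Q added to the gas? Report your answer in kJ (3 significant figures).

Isobaric: W = nRΔT = (1.72)(8.314)(172) = 2460 J.
ΔU = nCᵥΔT with Cᵥ = 5R/2: ΔU = (1.72)(20.79)(172) = 6149 J.
Q = ΔU + W = 6149 + 2460 = 8609 J.

Q ≈ 8.61 kJ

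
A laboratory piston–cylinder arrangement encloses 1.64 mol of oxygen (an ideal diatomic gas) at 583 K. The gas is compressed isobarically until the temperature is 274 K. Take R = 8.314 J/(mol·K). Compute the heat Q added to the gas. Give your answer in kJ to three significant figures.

Isobaric: W = nRΔT = (1.64)(8.314)(-309) = -4213 J.
ΔU = nCᵥΔT with Cᵥ = 5R/2: ΔU = (1.64)(20.79)(-309) = -10533 J.
Q = ΔU + W = -10533 − 4213 = -14746 J.

Q ≈ -14.7 kJ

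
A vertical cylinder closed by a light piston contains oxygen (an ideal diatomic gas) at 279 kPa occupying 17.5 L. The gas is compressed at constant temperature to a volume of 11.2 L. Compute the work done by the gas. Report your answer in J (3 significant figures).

Isothermal: W = nRT ln(V₂/V₁) = P₁V₁ ln(V₂/V₁).
P₁V₁ = (279 kPa)(17.5 L) = 4882 J.
W = 4882 × ln(11.2/17.5) = 4882 × -0.4463
W_by_gas = -2179 J.

W ≈ -2180 J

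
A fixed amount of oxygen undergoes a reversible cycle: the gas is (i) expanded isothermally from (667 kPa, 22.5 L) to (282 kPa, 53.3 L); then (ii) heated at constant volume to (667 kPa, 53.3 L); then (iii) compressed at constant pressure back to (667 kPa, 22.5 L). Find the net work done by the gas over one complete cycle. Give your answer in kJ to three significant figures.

W_net ≈ -7.60 kJ

Leg (i): W = PᵢVᵢ ln(V_f/Vᵢ) = (15008) ln(53.3/22.5) = 12943 J.
Leg (ii): W = 0.
Leg (iii): W = PΔV = (667)(22.5 − 53.3) = -20544 J.
W_net = 12943 − 20544 = -7601 J.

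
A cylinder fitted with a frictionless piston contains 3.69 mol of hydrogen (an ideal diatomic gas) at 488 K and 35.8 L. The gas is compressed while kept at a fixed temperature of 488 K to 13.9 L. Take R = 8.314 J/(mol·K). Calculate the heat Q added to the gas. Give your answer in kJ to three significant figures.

Q ≈ -14.2 kJ

Isothermal ⇒ ΔU = 0, so Q = W = nRT ln(V₂/V₁).
Q = (3.69)(8.314)(488) ln(13.9/35.8) = 14971 × -0.9461 = -14164 J.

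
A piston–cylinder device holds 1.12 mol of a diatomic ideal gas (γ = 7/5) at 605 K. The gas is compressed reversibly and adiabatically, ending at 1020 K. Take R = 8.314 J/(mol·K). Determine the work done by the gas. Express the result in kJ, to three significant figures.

W ≈ -9.66 kJ

Adiabatic ⇒ Q = 0, so W_by = −ΔU = nCᵥ(T₁ − T₂).
Cᵥ = 5R/2 = 20.79 J/(mol·K).
W = (1.12)(20.79)(605 − 1020) = -9661 J.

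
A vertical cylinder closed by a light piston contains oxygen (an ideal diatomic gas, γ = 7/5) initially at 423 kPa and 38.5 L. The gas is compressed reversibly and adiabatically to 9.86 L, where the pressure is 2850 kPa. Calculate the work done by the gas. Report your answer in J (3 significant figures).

Adiabatic: W = (P₁V₁ − P₂V₂)/(γ − 1) with γ = 7/5.
P₁V₁ = 16286 J, P₂V₂ = 28101 J.
W = (16286 − 28101) / 0.4 = -29539 J.

W ≈ -29500 J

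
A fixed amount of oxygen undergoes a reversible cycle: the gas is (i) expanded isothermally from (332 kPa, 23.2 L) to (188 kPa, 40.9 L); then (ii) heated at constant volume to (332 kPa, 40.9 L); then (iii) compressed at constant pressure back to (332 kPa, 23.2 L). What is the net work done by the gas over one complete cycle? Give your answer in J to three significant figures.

W_net ≈ -1510 J

Leg (i): W = PᵢVᵢ ln(V_f/Vᵢ) = (7702) ln(40.9/23.2) = 4367 J.
Leg (ii): W = 0.
Leg (iii): W = PΔV = (332)(23.2 − 40.9) = -5876 J.
W_net = 4367 − 5876 = -1509 J.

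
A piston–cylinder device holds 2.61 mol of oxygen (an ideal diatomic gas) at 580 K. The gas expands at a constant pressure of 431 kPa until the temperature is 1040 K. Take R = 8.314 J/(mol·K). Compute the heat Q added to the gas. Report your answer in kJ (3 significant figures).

Q ≈ 34.9 kJ

Isobaric: W = nRΔT = (2.61)(8.314)(460) = 9982 J.
ΔU = nCᵥΔT with Cᵥ = 5R/2: ΔU = (2.61)(20.79)(460) = 24954 J.
Q = ΔU + W = 24954 + 9982 = 34936 J.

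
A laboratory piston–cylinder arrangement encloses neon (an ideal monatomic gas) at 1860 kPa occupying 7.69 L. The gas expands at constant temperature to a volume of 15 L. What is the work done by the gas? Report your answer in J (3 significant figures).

Isothermal: W = nRT ln(V₂/V₁) = P₁V₁ ln(V₂/V₁).
P₁V₁ = (1860 kPa)(7.69 L) = 14303 J.
W = 14303 × ln(15/7.69) = 14303 × 0.6681
W_by_gas = 9557 J.

W ≈ 9560 J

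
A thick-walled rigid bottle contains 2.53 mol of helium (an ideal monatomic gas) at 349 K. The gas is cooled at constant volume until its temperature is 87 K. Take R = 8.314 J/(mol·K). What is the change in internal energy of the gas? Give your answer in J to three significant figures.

Constant volume ⇒ W = 0, so Q = ΔU = nCᵥΔT with Cᵥ = 3R/2 = 12.47 J/(mol·K).
ΔU = (2.53)(12.47)(87 − 349) = -8267 J.

ΔU ≈ -8270 J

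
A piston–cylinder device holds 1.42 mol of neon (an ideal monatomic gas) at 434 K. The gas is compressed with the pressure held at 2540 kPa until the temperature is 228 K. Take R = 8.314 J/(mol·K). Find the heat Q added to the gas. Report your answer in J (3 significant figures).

Isobaric: W = nRΔT = (1.42)(8.314)(-206) = -2432 J.
ΔU = nCᵥΔT with Cᵥ = 3R/2: ΔU = (1.42)(12.47)(-206) = -3648 J.
Q = ΔU + W = -3648 − 2432 = -6080 J.

Q ≈ -6080 J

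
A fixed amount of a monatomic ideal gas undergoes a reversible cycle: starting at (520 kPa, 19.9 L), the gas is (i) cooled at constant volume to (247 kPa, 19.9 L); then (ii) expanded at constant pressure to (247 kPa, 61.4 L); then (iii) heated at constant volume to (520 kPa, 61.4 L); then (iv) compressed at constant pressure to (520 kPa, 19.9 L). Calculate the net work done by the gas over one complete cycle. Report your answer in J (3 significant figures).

W_net ≈ -11300 J

Constant-volume legs do no work.
W(ii) = (247)(61.4 − 19.9) = 10250 J; W(iv) = (520)(19.9 − 61.4) = -21580 J.
W_net = 10250 − 21580 = -11330 J (the counter-clockwise enclosed area).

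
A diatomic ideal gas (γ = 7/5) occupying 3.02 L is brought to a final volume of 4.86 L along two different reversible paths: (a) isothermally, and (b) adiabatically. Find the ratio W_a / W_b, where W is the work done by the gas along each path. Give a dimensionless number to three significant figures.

Path (a) isothermal: W = P₁V₁ ln(V₂/V₁) → W_a/(P₁V₁) = 0.4758.
Path (b) adiabatic: W = P₁V₁(1 − (V₁/V₂)^(γ−1))/(γ−1) → W_b/(P₁V₁) = 0.4332.
W_a / W_b = 0.4758 / 0.4332 = 1.098.

W_a / W_b ≈ 1.10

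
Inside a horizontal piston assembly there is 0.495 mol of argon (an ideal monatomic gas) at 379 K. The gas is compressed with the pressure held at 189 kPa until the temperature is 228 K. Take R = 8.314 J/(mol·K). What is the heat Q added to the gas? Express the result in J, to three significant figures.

Q ≈ -1550 J

Isobaric: W = nRΔT = (0.495)(8.314)(-151) = -621.4 J.
ΔU = nCᵥΔT with Cᵥ = 3R/2: ΔU = (0.495)(12.47)(-151) = -932.1 J.
Q = ΔU + W = -932.1 − 621.4 = -1554 J.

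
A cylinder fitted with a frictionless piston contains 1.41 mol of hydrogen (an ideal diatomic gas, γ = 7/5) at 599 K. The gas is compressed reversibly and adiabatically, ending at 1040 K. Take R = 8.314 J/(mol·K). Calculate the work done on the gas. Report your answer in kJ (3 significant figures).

W ≈ 12.9 kJ

Adiabatic ⇒ Q = 0, so W_by = −ΔU = nCᵥ(T₁ − T₂).
Cᵥ = 5R/2 = 20.79 J/(mol·K).
W = (1.41)(20.79)(599 − 1040) = -12924 J.
Work on gas = −W_by = 12924 J.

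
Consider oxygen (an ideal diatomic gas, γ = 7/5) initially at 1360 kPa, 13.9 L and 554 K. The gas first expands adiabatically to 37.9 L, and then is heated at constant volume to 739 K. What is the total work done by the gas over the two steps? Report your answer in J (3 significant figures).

W_total ≈ 15600 J

Step 1 (adiabatic): W = (P₁V₁ − P₂V₂)/(γ−1) = (18904 − 12656)/0.4 = 15619 J.
Step 2 (isochoric): W = 0 (constant volume).
W_total = 15619 + 0 = 15619 J.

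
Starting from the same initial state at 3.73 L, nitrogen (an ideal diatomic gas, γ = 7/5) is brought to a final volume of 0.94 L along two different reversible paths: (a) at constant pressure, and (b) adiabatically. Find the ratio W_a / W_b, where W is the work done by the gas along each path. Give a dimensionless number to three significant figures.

Path (a) isobaric: W = P₁(V₂ − V₁) → W_a/(P₁V₁) = -0.748.
Path (b) adiabatic: W = P₁V₁(1 − (V₁/V₂)^(γ−1))/(γ−1) → W_b/(P₁V₁) = -1.839.
W_a / W_b = -0.748 / -1.839 = 0.4068.

W_a / W_b ≈ 0.407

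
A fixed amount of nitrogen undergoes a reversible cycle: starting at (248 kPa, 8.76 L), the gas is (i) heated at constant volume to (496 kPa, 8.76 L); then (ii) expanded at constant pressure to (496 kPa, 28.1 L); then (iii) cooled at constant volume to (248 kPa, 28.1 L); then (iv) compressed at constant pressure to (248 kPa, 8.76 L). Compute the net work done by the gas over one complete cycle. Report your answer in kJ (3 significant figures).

Constant-volume legs do no work.
W(ii) = (496)(28.1 − 8.76) = 9593 J; W(iv) = (248)(8.76 − 28.1) = -4796 J.
W_net = 9593 − 4796 = 4796 J (the clockwise enclosed area).

W_net ≈ 4.80 kJ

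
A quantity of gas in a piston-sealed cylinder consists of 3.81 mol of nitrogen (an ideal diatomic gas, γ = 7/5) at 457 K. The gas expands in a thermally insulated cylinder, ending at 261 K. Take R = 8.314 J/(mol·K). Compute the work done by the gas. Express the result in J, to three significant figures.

Adiabatic ⇒ Q = 0, so W_by = −ΔU = nCᵥ(T₁ − T₂).
Cᵥ = 5R/2 = 20.79 J/(mol·K).
W = (3.81)(20.79)(457 − 261) = 15521 J.

W ≈ 15500 J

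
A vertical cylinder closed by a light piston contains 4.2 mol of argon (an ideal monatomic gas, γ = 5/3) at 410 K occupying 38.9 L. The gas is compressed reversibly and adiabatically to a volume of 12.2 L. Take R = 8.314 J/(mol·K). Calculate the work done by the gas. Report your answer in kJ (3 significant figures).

W ≈ -25.0 kJ

Adiabatic: TV^(γ−1) = const with γ = 5/3.
T₂ = T₁ (V₁/V₂)^(γ−1) = 410 × (38.9/12.2)^0.667 = 410 × 2.166 = 888.2 K.
W_by = nCᵥ(T₁ − T₂) = (4.2)(12.47)(410 − 888.2) = -25047 J.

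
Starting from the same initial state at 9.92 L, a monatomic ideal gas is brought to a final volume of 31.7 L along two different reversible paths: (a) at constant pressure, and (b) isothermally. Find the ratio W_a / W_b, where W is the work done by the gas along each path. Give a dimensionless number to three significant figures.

W_a / W_b ≈ 1.89

Path (a) isobaric: W = P₁(V₂ − V₁) → W_a/(P₁V₁) = 2.196.
Path (b) isothermal: W = P₁V₁ ln(V₂/V₁) → W_b/(P₁V₁) = 1.162.
W_a / W_b = 2.196 / 1.162 = 1.89.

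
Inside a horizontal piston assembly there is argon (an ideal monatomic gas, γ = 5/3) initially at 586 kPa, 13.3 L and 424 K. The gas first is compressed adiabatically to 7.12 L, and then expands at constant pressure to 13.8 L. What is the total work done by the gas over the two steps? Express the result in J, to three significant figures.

W_total ≈ 5050 J

Step 1 (adiabatic): W = (P₁V₁ − P₂V₂)/(γ−1) = (7794 − 11821)/0.667 = -6041 J.
After step 1: P = 1660 kPa, V = 7.12 L, T = 643.1 K.
Step 2 (isobaric): W = PΔV = (1660 kPa)(13.8 − 7.12 L) = 11091 J.
W_total = -6041 + 11091 = 5050 J.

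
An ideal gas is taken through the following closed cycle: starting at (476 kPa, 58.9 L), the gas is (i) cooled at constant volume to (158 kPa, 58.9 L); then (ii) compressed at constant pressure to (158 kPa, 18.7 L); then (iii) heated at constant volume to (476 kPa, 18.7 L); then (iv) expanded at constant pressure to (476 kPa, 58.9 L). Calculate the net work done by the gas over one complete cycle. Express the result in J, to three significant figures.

W_net ≈ 12800 J

Constant-volume legs do no work.
W(ii) = (158)(18.7 − 58.9) = -6352 J; W(iv) = (476)(58.9 − 18.7) = 19135 J.
W_net = -6352 + 19135 = 12784 J (the clockwise enclosed area).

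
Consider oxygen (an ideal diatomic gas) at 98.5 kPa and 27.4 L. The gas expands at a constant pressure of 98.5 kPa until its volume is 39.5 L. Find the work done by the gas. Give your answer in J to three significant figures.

Isobaric: W = P ΔV.
W = (98.5 kPa)(39.5 − 27.4 L) = (98.5)(12.1) = 1192 J.

W ≈ 1190 J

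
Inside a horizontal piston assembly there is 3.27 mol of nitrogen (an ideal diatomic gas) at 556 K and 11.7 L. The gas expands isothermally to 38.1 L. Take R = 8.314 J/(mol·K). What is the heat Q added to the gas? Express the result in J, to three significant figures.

Isothermal ⇒ ΔU = 0, so Q = W = nRT ln(V₂/V₁).
Q = (3.27)(8.314)(556) ln(38.1/11.7) = 15116 × 1.181 = 17846 J.

Q ≈ 17800 J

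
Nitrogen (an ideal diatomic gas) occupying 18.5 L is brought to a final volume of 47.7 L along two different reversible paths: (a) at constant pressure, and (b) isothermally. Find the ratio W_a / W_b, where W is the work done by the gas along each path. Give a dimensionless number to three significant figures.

W_a / W_b ≈ 1.67

Path (a) isobaric: W = P₁(V₂ − V₁) → W_a/(P₁V₁) = 1.578.
Path (b) isothermal: W = P₁V₁ ln(V₂/V₁) → W_b/(P₁V₁) = 0.9472.
W_a / W_b = 1.578 / 0.9472 = 1.666.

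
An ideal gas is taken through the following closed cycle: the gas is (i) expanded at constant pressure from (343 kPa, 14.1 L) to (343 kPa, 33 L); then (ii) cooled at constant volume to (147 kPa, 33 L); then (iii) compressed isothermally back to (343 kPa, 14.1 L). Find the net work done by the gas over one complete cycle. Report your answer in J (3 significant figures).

Leg (i): W = PΔV = (343)(33 − 14.1) = 6483 J.
Leg (ii): W = 0.
Leg (iii): W = PᵢVᵢ ln(V_f/Vᵢ) = (4851) ln(14.1/33) = -4125 J.
W_net = 6483 − 4125 = 2358 J.

W_net ≈ 2360 J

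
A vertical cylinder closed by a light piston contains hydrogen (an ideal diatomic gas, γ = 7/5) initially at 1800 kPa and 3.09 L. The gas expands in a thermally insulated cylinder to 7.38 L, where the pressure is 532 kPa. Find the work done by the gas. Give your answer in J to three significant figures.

W ≈ 4090 J

Adiabatic: W = (P₁V₁ − P₂V₂)/(γ − 1) with γ = 7/5.
P₁V₁ = 5562 J, P₂V₂ = 3926 J.
W = (5562 − 3926) / 0.4 = 4090 J.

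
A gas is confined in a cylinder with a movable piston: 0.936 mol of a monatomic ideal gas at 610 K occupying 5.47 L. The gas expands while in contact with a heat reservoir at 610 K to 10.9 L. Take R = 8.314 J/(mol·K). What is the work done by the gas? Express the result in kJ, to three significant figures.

Isothermal: W = nRT ln(V₂/V₁).
W = (0.936)(8.314)(610) × ln(10.9/5.47)
  = 4747 × 0.6895
W_by_gas = 3273 J.

W ≈ 3.27 kJ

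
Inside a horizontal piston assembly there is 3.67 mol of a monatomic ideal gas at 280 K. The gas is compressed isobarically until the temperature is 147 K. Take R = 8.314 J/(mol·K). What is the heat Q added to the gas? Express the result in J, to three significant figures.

Q ≈ -10100 J

Isobaric: W = nRΔT = (3.67)(8.314)(-133) = -4058 J.
ΔU = nCᵥΔT with Cᵥ = 3R/2: ΔU = (3.67)(12.47)(-133) = -6087 J.
Q = ΔU + W = -6087 − 4058 = -10145 J.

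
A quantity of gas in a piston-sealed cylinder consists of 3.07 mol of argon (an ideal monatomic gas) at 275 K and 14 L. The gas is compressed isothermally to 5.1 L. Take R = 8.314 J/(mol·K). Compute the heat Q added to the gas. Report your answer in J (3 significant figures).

Q ≈ -7090 J

Isothermal ⇒ ΔU = 0, so Q = W = nRT ln(V₂/V₁).
Q = (3.07)(8.314)(275) ln(5.1/14) = 7019 × -1.01 = -7088 J.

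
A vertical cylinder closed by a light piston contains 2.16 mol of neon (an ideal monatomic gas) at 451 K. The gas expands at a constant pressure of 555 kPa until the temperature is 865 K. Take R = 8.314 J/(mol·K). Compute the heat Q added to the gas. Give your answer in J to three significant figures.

Isobaric: W = nRΔT = (2.16)(8.314)(414) = 7435 J.
ΔU = nCᵥΔT with Cᵥ = 3R/2: ΔU = (2.16)(12.47)(414) = 11152 J.
Q = ΔU + W = 11152 + 7435 = 18587 J.

Q ≈ 18600 J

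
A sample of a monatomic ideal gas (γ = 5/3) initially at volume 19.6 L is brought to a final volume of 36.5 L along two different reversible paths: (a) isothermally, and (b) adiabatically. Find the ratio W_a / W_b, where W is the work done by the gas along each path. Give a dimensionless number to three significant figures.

Path (a) isothermal: W = P₁V₁ ln(V₂/V₁) → W_a/(P₁V₁) = 0.6218.
Path (b) adiabatic: W = P₁V₁(1 − (V₁/V₂)^(γ−1))/(γ−1) → W_b/(P₁V₁) = 0.509.
W_a / W_b = 0.6218 / 0.509 = 1.222.

W_a / W_b ≈ 1.22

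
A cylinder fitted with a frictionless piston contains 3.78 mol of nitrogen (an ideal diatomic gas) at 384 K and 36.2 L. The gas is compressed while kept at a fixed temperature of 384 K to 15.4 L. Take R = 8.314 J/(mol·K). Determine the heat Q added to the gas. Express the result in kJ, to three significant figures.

Q ≈ -10.3 kJ

Isothermal ⇒ ΔU = 0, so Q = W = nRT ln(V₂/V₁).
Q = (3.78)(8.314)(384) ln(15.4/36.2) = 12068 × -0.8547 = -10314 J.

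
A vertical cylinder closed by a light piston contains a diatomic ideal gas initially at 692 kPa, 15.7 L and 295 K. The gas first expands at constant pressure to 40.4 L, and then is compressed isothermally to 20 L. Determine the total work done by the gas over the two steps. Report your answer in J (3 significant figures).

Step 1 (isobaric): W = PΔV = (692 kPa)(40.4 − 15.7 L) = 17092 J.
After step 1: P = 692 kPa, V = 40.4 L, T = 759.1 K.
Step 2 (isothermal): W = P₁V₁ ln(V₂/V₁) = (27957) ln(20/40.4) = -19656 J.
W_total = 17092 − 19656 = -2564 J.

W_total ≈ -2560 J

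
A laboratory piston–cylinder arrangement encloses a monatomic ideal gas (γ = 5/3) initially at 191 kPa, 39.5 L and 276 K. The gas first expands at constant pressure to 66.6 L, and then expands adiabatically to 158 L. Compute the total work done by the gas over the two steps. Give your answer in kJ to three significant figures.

Step 1 (isobaric): W = PΔV = (191 kPa)(66.6 − 39.5 L) = 5176 J.
After step 1: P = 191 kPa, V = 66.6 L, T = 465.4 K.
Step 2 (adiabatic): W = (P₁V₁ − P₂V₂)/(γ−1) = (12721 − 7151)/0.667 = 8354 J.
W_total = 5176 + 8354 = 13530 J.

W_total ≈ 13.5 kJ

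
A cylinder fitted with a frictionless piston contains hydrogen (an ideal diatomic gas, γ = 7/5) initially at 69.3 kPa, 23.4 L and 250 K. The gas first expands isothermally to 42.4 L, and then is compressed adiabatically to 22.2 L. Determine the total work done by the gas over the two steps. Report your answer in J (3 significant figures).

Step 1 (isothermal): W = P₁V₁ ln(V₂/V₁) = (1622) ln(42.4/23.4) = 963.9 J.
After step 1: P = 38.25 kPa, V = 42.4 L, T = 250 K.
Step 2 (adiabatic): W = (P₁V₁ − P₂V₂)/(γ−1) = (1622 − 2101)/0.4 = -1198 J.
W_total = 963.9 − 1198 = -233.7 J.

W_total ≈ -234 J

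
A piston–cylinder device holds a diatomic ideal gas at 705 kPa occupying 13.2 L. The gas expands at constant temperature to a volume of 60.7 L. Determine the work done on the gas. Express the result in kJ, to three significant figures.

Isothermal: W = nRT ln(V₂/V₁) = P₁V₁ ln(V₂/V₁).
P₁V₁ = (705 kPa)(13.2 L) = 9306 J.
W = 9306 × ln(60.7/13.2) = 9306 × 1.526
W_by_gas = 14198 J; work on gas = −W_by = -14198 J.

W ≈ -14.2 kJ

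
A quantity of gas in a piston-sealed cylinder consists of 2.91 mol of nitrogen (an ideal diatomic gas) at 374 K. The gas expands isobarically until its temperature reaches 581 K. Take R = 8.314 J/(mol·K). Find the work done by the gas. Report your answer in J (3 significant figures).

Isobaric: W = P ΔV = nR ΔT.
W = (2.91)(8.314)(581 − 374) = 5008 J.

W ≈ 5010 J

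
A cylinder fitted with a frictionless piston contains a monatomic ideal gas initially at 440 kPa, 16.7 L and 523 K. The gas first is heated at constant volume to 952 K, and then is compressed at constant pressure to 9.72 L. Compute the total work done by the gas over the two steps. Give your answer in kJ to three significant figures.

Step 1 (isochoric): W = 0 (constant volume).
After step 1: P = 800.9 kPa (V unchanged).
Step 2 (isobaric): W = PΔV = (800.9 kPa)(9.72 − 16.7 L) = -5590 J.
W_total = 0 − 5590 = -5590 J.

W_total ≈ -5.59 kJ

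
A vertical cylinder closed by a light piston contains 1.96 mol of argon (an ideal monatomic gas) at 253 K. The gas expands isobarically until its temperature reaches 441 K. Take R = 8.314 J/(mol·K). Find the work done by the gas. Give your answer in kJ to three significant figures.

Isobaric: W = P ΔV = nR ΔT.
W = (1.96)(8.314)(441 − 253) = 3064 J.

W ≈ 3.06 kJ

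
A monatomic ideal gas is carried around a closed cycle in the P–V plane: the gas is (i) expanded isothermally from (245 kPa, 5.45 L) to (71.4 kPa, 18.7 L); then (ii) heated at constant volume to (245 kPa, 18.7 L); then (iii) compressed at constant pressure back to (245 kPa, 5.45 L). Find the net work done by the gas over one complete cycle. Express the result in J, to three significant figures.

Leg (i): W = PᵢVᵢ ln(V_f/Vᵢ) = (1335) ln(18.7/5.45) = 1646 J.
Leg (ii): W = 0.
Leg (iii): W = PΔV = (245)(5.45 − 18.7) = -3246 J.
W_net = 1646 − 3246 = -1600 J.

W_net ≈ -1600 J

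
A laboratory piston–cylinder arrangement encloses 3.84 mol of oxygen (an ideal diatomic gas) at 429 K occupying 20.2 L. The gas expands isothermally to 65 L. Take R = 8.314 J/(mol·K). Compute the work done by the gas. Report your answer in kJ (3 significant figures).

W ≈ 16.0 kJ

Isothermal: W = nRT ln(V₂/V₁).
W = (3.84)(8.314)(429) × ln(65/20.2)
  = 13696 × 1.169
W_by_gas = 16007 J.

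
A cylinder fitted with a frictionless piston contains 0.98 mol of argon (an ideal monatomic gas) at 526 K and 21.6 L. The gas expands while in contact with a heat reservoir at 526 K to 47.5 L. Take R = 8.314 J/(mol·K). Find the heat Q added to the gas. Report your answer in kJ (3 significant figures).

Isothermal ⇒ ΔU = 0, so Q = W = nRT ln(V₂/V₁).
Q = (0.98)(8.314)(526) ln(47.5/21.6) = 4286 × 0.788 = 3377 J.

Q ≈ 3.38 kJ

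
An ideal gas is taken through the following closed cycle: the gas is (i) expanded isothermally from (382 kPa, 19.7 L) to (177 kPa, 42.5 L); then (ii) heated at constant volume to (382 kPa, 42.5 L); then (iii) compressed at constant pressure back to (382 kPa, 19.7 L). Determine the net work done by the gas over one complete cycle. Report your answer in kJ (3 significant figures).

Leg (i): W = PᵢVᵢ ln(V_f/Vᵢ) = (7525) ln(42.5/19.7) = 5786 J.
Leg (ii): W = 0.
Leg (iii): W = PΔV = (382)(19.7 − 42.5) = -8710 J.
W_net = 5786 − 8710 = -2923 J.

W_net ≈ -2.92 kJ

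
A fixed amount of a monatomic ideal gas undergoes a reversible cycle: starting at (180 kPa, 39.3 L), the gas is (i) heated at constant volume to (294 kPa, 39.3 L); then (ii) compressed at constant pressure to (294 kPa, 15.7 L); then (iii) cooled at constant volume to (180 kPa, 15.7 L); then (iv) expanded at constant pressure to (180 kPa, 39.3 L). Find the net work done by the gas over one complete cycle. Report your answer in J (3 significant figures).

Constant-volume legs do no work.
W(ii) = (294)(15.7 − 39.3) = -6938 J; W(iv) = (180)(39.3 − 15.7) = 4248 J.
W_net = -6938 + 4248 = -2690 J (the counter-clockwise enclosed area).

W_net ≈ -2690 J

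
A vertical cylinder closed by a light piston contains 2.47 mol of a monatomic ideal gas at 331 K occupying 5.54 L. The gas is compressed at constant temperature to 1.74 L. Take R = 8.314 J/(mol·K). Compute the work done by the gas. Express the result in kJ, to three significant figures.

Isothermal: W = nRT ln(V₂/V₁).
W = (2.47)(8.314)(331) × ln(1.74/5.54)
  = 6797 × -1.158
W_by_gas = -7872 J.

W ≈ -7.87 kJ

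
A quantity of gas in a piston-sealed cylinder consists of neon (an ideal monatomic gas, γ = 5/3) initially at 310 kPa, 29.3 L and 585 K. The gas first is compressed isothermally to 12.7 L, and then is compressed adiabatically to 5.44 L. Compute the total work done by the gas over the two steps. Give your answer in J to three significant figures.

W_total ≈ -17900 J

Step 1 (isothermal): W = P₁V₁ ln(V₂/V₁) = (9083) ln(12.7/29.3) = -7593 J.
After step 1: P = 715.2 kPa, V = 12.7 L, T = 585 K.
Step 2 (adiabatic): W = (P₁V₁ − P₂V₂)/(γ−1) = (9083 − 15985)/0.667 = -10352 J.
W_total = -7593 − 10352 = -17946 J.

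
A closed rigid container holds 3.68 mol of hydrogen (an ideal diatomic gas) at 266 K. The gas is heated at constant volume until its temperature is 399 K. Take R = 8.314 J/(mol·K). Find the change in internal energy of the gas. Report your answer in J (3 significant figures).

ΔU ≈ 10200 J

Constant volume ⇒ W = 0, so Q = ΔU = nCᵥΔT with Cᵥ = 5R/2 = 20.79 J/(mol·K).
ΔU = (3.68)(20.79)(399 − 266) = 10173 J.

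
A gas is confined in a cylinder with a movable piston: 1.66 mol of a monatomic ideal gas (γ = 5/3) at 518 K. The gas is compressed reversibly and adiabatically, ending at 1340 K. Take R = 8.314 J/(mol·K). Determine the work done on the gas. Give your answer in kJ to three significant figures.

Adiabatic ⇒ Q = 0, so W_by = −ΔU = nCᵥ(T₁ − T₂).
Cᵥ = 3R/2 = 12.47 J/(mol·K).
W = (1.66)(12.47)(518 − 1340) = -17017 J.
Work on gas = −W_by = 17017 J.

W ≈ 17.0 kJ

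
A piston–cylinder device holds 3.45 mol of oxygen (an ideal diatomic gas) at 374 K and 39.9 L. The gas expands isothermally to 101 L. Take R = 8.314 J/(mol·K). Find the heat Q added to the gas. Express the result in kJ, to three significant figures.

Q ≈ 9.96 kJ

Isothermal ⇒ ΔU = 0, so Q = W = nRT ln(V₂/V₁).
Q = (3.45)(8.314)(374) ln(101/39.9) = 10728 × 0.9287 = 9963 J.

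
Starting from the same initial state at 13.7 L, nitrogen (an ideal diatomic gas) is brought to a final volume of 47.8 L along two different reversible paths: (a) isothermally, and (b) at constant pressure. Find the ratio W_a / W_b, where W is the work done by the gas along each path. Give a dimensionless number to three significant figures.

W_a / W_b ≈ 0.502

Path (a) isothermal: W = P₁V₁ ln(V₂/V₁) → W_a/(P₁V₁) = 1.25.
Path (b) isobaric: W = P₁(V₂ − V₁) → W_b/(P₁V₁) = 2.489.
W_a / W_b = 1.25 / 2.489 = 0.5021.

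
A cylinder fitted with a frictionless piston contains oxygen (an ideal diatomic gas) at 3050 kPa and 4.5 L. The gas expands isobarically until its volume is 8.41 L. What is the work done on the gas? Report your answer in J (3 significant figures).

Isobaric: W = P ΔV.
W = (3050 kPa)(8.41 − 4.5 L) = (3050)(3.91) = 11926 J.
Work on gas = −W_by = -11926 J.

W ≈ -11900 J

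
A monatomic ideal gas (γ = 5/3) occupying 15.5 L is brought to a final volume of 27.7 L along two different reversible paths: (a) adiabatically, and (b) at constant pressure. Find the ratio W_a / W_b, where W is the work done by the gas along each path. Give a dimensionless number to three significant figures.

Path (a) adiabatic: W = P₁V₁(1 − (V₁/V₂)^(γ−1))/(γ−1) → W_a/(P₁V₁) = 0.4814.
Path (b) isobaric: W = P₁(V₂ − V₁) → W_b/(P₁V₁) = 0.7871.
W_a / W_b = 0.4814 / 0.7871 = 0.6116.

W_a / W_b ≈ 0.612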